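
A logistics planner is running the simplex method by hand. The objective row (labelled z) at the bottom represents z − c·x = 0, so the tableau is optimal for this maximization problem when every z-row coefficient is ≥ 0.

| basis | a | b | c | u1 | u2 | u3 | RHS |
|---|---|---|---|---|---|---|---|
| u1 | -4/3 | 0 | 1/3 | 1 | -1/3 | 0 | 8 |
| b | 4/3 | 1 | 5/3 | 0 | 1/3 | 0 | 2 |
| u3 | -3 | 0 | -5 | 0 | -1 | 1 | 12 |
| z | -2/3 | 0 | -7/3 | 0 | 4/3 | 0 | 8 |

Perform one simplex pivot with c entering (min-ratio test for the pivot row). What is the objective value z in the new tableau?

54/5

Ratio test on column c — row 1: 8/(1/3) = 24; row 2: 2/(5/3) = 6/5; row 3: entry -5 ≤ 0. Minimum is 6/5 at row 2 (b leaves); pivot element 5/3.
Pivot on row 2; the z-row RHS becomes 8 − (-7/3)·(6/5) = 54/5.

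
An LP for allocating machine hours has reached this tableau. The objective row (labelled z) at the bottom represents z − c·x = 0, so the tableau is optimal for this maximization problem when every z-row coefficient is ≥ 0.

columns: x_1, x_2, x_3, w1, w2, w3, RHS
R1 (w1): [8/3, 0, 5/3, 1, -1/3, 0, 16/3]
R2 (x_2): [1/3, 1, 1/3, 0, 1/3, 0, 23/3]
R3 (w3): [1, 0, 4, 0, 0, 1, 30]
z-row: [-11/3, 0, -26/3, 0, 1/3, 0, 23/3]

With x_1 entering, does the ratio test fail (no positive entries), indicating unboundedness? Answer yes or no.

Column x_1 has positive entries in row(s) 1, 2, 3, so the ratio test bounds it — not unbounded.

no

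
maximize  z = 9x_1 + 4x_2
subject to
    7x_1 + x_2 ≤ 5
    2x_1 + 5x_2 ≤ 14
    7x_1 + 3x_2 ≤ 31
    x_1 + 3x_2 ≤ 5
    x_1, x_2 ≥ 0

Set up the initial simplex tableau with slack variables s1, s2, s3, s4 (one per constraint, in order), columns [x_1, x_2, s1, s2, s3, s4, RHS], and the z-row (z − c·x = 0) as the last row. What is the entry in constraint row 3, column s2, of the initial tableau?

Slack s2 belongs to constraint 2; its column is the unit vector e_2, so the entry in row 3 is 0.

0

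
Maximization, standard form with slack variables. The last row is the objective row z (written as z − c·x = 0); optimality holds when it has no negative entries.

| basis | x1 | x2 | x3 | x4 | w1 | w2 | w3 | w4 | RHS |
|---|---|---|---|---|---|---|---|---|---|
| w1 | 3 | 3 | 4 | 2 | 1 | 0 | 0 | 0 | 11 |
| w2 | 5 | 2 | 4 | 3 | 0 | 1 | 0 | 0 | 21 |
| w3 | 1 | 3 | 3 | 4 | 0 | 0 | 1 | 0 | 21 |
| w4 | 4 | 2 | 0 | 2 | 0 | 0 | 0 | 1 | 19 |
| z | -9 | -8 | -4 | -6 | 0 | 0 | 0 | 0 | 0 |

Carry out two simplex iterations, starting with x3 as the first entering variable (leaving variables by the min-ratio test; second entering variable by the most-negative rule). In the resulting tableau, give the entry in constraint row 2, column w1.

Ratio test on column x3 — row 1: 11/4 = 11/4; row 2: 21/4 = 21/4; row 3: 21/3 = 7; row 4: entry 0 ≤ 0. Minimum is 11/4 at row 1 (w1 leaves); pivot element 4.
Divide row 1 by 4; eliminate column x3 from the other rows.
Second iteration: most negative z-row entry is -6 in column x1, so x1 enters.
Ratio test on column x1 — row 1: (11/4)/(3/4) = 11/3; row 2: 10/2 = 5; row 3: entry -5/4 ≤ 0; row 4: 19/4 = 19/4. Minimum is 11/3 at row 1 (x3 leaves); pivot element 3/4.
Divide row 1 by 3/4; eliminate column x1 from the other rows.
After both pivots, the entry at constraint row 2, column w1 is -5/3.

-5/3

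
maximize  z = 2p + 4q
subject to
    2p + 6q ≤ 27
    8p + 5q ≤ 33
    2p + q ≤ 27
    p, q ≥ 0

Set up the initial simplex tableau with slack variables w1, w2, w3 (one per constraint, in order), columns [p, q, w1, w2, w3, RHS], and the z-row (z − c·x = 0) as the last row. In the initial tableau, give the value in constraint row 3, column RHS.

The RHS of constraint 3 is b_3 = 27.

27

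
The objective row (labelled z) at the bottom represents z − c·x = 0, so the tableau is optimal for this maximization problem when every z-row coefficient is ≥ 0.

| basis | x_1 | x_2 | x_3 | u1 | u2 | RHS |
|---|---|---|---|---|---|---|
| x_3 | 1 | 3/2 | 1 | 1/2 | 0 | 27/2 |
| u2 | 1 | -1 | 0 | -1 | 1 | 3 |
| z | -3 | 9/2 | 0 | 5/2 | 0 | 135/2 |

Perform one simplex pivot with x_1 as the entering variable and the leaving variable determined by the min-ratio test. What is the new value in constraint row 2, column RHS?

Ratio test on column x_1 — row 1: (27/2)/1 = 27/2; row 2: 3/1 = 3. Minimum is 3 at row 2 (u2 leaves); pivot element 1.
Divide row 2 by 1; eliminate column x_1 from the other rows.
In the new row 2, the RHS entry is the old entry divided by the pivot: 3/1 = 3.

3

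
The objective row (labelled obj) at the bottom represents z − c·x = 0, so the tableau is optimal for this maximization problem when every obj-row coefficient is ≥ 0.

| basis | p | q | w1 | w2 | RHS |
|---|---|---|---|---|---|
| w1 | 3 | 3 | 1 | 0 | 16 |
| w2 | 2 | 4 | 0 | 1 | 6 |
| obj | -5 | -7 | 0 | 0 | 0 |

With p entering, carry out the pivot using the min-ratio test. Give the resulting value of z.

15

Ratio test on column p — row 1: 16/3 = 16/3; row 2: 6/2 = 3. Minimum is 3 at row 2 (w2 leaves); pivot element 2.
Pivot on row 2; the obj-row RHS becomes 0 − (-5)·3 = 15.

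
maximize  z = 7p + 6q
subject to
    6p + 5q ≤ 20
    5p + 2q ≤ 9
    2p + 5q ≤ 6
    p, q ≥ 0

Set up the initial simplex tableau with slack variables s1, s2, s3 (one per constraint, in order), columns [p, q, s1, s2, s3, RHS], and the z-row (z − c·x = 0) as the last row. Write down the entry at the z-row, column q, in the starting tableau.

-6

The z-row carries the negated objective coefficients: the q entry is -6.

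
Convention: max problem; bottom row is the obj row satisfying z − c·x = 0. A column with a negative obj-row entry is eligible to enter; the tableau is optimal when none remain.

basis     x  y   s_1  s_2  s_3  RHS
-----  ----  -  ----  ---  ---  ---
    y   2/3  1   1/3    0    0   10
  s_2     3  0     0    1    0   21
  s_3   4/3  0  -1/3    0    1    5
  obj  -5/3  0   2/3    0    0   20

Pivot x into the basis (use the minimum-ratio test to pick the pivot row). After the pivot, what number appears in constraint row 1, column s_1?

Ratio test on column x — row 1: 10/(2/3) = 15; row 2: 21/3 = 7; row 3: 5/(4/3) = 15/4. Minimum is 15/4 at row 3 (s_3 leaves); pivot element 4/3.
Divide row 3 by 4/3; eliminate column x from the other rows.
Row 1 update in column s_1: 1/3 − (2/3)·(-1/4) = 1/2.

1/2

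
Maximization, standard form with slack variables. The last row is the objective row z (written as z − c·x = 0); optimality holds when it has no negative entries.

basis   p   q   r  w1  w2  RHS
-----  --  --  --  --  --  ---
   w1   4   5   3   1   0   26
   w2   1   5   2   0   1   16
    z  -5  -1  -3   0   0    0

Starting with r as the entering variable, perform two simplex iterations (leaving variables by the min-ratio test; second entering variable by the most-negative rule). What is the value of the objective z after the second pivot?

Ratio test on column r — row 1: 26/3 = 26/3; row 2: 16/2 = 8. Minimum is 8 at row 2 (w2 leaves); pivot element 2.
Pivot on row 2; the z-row RHS becomes 0 − (-3)·8 = 24.
Next entering variable (most negative z-row entry -7/2): p.
Ratio test on column p — row 1: 2/(5/2) = 4/5; row 2: 8/(1/2) = 16. Minimum is 4/5 at row 1 (w1 leaves); pivot element 5/2.
After the second pivot the z-row RHS is 24 − (-7/2)·(4/5) = 134/5.

134/5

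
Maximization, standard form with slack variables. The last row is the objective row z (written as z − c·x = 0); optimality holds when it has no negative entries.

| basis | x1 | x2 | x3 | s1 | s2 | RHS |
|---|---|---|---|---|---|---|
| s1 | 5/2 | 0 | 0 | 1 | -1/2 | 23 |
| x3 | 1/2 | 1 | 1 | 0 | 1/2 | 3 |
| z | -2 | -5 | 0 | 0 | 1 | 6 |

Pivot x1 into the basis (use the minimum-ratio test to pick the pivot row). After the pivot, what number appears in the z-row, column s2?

Ratio test on column x1 — row 1: 23/(5/2) = 46/5; row 2: 3/(1/2) = 6. Minimum is 6 at row 2 (x3 leaves); pivot element 1/2.
Divide row 2 by 1/2; eliminate column x1 from the other rows.
z-row update in column s2: 1 − (-2)·1 = 3.

3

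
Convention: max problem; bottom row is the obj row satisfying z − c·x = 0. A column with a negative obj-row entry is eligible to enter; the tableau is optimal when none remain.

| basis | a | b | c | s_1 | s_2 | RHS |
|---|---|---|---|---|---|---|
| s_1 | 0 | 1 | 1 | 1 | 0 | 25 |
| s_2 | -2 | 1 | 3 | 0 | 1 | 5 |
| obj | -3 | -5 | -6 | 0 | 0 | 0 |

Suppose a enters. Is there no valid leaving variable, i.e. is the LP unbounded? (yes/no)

Every constraint-row entry in column a is ≤ 0, so increasing a is unbounded.

yes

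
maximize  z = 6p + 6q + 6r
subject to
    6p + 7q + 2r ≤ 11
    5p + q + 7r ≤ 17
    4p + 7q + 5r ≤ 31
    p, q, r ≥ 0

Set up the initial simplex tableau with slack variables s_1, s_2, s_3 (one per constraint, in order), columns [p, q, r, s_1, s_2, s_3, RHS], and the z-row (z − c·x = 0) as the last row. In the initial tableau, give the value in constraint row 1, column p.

6

Constraint 1 has coefficient 6 on p.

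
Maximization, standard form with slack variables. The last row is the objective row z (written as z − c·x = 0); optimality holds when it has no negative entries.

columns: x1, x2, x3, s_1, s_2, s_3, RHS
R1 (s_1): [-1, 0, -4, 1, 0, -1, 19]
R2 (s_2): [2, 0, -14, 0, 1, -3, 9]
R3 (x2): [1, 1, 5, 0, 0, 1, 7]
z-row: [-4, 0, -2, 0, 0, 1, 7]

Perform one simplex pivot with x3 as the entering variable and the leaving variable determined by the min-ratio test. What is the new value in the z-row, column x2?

Ratio test on column x3 — row 1: entry -4 ≤ 0; row 2: entry -14 ≤ 0; row 3: 7/5 = 7/5. Minimum is 7/5 at row 3 (x2 leaves); pivot element 5.
Divide row 3 by 5; eliminate column x3 from the other rows.
z-row update in column x2: 0 − (-2)·(1/5) = 2/5.

2/5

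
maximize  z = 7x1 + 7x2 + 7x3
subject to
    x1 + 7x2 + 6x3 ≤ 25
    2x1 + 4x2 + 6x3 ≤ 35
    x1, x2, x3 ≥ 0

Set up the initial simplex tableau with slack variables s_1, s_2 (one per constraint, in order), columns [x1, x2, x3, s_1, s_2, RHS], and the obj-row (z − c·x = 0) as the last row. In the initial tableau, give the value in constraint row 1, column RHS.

The RHS of constraint 1 is b_1 = 25.

25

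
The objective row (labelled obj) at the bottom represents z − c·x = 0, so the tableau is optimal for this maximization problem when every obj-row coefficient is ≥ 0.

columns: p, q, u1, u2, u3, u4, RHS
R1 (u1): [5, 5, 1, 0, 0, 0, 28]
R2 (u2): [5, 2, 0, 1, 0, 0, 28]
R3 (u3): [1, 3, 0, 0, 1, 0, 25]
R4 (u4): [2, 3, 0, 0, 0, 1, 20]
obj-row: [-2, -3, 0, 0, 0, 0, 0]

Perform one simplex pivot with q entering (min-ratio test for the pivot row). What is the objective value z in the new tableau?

Ratio test on column q — row 1: 28/5 = 28/5; row 2: 28/2 = 14; row 3: 25/3 = 25/3; row 4: 20/3 = 20/3. Minimum is 28/5 at row 1 (u1 leaves); pivot element 5.
Pivot on row 1; the obj-row RHS becomes 0 − (-3)·(28/5) = 84/5.

84/5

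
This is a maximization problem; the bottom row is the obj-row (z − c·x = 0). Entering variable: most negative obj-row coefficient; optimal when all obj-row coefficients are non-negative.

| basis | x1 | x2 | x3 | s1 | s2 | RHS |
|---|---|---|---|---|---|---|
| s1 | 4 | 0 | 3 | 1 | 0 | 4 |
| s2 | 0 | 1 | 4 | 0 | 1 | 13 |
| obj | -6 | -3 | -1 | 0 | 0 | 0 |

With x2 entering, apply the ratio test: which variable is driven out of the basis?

s2

Column x2 entries and ratios — s1: 0 ≤ 0, skip; s2: 13/1 = 13.
Smallest ratio is 13 in the row of s2, so s2 leaves.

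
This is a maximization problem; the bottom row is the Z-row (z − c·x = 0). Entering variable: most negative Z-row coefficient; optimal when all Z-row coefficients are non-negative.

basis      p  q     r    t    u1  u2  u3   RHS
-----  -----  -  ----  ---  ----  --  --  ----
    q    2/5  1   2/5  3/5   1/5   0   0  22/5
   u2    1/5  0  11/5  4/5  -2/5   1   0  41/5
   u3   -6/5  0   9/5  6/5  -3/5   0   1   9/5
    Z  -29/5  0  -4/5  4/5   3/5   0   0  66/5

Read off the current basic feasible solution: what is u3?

9/5

u3 is basic (row 3); its value is the RHS of that row, 9/5.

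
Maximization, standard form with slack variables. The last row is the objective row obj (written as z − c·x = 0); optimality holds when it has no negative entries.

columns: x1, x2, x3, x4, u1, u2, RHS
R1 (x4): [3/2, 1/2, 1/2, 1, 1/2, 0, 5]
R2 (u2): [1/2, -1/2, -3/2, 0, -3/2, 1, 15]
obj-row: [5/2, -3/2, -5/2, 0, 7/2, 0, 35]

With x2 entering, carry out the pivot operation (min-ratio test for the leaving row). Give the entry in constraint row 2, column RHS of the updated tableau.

20

Ratio test on column x2 — row 1: 5/(1/2) = 10; row 2: entry -1/2 ≤ 0. Minimum is 10 at row 1 (x4 leaves); pivot element 1/2.
Divide row 1 by 1/2; eliminate column x2 from the other rows.
Row 2 update in column RHS: 15 − (-1/2)·10 = 20.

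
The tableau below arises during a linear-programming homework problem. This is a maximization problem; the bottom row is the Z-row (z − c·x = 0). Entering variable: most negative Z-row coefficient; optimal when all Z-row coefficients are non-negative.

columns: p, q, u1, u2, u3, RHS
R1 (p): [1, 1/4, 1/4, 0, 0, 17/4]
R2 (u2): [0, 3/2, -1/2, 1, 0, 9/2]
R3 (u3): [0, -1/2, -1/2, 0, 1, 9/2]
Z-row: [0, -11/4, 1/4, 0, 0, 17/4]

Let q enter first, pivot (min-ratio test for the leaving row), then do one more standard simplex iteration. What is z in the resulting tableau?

Ratio test on column q — row 1: (17/4)/(1/4) = 17; row 2: (9/2)/(3/2) = 3; row 3: entry -1/2 ≤ 0. Minimum is 3 at row 2 (u2 leaves); pivot element 3/2.
Pivot on row 2; the Z-row RHS becomes 17/4 − (-11/4)·3 = 25/2.
Next entering variable (most negative Z-row entry -2/3): u1.
Ratio test on column u1 — row 1: (7/2)/(1/3) = 21/2; row 2: entry -1/3 ≤ 0; row 3: entry -2/3 ≤ 0. Minimum is 21/2 at row 1 (p leaves); pivot element 1/3.
After the second pivot the Z-row RHS is 25/2 − (-2/3)·(21/2) = 39/2.

39/2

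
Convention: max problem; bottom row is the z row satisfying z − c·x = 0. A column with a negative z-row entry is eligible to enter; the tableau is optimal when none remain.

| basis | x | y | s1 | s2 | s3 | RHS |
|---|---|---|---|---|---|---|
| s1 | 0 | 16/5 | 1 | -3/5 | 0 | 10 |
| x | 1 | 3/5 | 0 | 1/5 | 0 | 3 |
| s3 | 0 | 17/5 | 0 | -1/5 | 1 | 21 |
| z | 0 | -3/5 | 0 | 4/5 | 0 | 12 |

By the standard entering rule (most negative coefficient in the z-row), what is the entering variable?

Negative z-row entries: y: -3/5.
The most negative is -3/5 in column y, so y enters.

y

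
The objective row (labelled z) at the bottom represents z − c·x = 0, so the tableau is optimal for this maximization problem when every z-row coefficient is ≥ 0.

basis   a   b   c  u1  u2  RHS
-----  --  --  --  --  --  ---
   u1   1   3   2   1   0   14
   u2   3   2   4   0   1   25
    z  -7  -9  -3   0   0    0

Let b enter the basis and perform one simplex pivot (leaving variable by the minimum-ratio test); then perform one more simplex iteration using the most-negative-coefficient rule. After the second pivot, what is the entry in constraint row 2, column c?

8/7

Ratio test on column b — row 1: 14/3 = 14/3; row 2: 25/2 = 25/2. Minimum is 14/3 at row 1 (u1 leaves); pivot element 3.
Divide row 1 by 3; eliminate column b from the other rows.
Second iteration: most negative z-row entry is -4 in column a, so a enters.
Ratio test on column a — row 1: (14/3)/(1/3) = 14; row 2: (47/3)/(7/3) = 47/7. Minimum is 47/7 at row 2 (u2 leaves); pivot element 7/3.
Divide row 2 by 7/3; eliminate column a from the other rows.
After both pivots, the entry at constraint row 2, column c is 8/7.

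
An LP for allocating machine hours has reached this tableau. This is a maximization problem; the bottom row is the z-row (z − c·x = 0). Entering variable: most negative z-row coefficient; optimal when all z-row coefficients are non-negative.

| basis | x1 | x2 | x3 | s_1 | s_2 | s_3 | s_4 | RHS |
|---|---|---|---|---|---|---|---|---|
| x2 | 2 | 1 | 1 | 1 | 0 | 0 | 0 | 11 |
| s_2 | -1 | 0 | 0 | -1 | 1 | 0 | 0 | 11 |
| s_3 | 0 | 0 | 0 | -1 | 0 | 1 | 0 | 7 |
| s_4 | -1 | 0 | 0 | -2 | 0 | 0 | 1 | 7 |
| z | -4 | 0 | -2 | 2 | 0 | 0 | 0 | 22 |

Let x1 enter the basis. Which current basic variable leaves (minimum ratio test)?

Column x1 entries and ratios — x2: 11/2 = 11/2; s_2: -1 ≤ 0, skip; s_3: 0 ≤ 0, skip; s_4: -1 ≤ 0, skip.
Smallest ratio is 11/2 in the row of x2, so x2 leaves.

x2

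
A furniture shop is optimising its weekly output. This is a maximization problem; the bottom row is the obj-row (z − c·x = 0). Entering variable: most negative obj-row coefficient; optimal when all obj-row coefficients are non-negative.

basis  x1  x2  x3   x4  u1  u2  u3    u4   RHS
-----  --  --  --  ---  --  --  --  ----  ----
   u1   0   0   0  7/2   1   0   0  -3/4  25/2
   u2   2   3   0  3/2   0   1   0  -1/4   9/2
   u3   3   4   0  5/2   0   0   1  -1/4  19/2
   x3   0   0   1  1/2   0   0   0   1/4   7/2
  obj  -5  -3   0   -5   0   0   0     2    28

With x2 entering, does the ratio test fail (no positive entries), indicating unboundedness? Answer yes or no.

no

Column x2 has positive entries in row(s) 2, 3, so the ratio test bounds it — not unbounded.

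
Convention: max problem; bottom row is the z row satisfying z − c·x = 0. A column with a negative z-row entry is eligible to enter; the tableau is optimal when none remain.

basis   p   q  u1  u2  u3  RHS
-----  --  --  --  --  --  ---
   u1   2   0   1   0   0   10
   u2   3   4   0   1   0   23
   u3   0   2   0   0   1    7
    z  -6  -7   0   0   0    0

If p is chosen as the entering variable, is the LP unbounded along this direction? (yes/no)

no

Column p has positive entries in row(s) 1, 2, so the ratio test bounds it — not unbounded.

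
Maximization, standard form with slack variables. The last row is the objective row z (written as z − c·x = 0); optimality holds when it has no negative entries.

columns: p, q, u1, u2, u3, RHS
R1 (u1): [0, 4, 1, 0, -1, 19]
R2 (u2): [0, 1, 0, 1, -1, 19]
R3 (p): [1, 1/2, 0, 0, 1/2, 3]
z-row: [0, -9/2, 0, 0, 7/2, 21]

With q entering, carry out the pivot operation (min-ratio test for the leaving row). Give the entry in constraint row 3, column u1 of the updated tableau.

-1/8

Ratio test on column q — row 1: 19/4 = 19/4; row 2: 19/1 = 19; row 3: 3/(1/2) = 6. Minimum is 19/4 at row 1 (u1 leaves); pivot element 4.
Divide row 1 by 4; eliminate column q from the other rows.
Row 3 update in column u1: 0 − (1/2)·(1/4) = -1/8.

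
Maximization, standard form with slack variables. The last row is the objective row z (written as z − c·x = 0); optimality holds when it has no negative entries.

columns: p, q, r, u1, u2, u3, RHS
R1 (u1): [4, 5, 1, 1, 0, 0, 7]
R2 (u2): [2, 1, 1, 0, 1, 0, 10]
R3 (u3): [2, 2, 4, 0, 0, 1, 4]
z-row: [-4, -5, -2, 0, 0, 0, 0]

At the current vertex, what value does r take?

0

r is not in the basis, so in the current basic feasible solution r = 0.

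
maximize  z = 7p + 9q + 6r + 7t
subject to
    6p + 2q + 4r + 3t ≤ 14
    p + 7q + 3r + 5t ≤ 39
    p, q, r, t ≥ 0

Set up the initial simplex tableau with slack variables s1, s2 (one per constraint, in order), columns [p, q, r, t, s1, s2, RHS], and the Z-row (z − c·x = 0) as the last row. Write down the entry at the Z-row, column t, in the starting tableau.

The Z-row carries the negated objective coefficients: the t entry is -7.

-7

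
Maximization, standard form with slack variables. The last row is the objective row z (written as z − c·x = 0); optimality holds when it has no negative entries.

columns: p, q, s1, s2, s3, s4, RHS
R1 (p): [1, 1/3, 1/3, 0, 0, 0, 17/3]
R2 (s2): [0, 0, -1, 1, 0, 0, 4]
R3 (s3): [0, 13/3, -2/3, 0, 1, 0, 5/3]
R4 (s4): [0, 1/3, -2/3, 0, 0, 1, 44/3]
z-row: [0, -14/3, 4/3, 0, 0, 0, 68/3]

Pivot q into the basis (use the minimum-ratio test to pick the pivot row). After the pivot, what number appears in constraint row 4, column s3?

Ratio test on column q — row 1: (17/3)/(1/3) = 17; row 2: entry 0 ≤ 0; row 3: (5/3)/(13/3) = 5/13; row 4: (44/3)/(1/3) = 44. Minimum is 5/13 at row 3 (s3 leaves); pivot element 13/3.
Divide row 3 by 13/3; eliminate column q from the other rows.
Row 4 update in column s3: 0 − (1/3)·(3/13) = -1/13.

-1/13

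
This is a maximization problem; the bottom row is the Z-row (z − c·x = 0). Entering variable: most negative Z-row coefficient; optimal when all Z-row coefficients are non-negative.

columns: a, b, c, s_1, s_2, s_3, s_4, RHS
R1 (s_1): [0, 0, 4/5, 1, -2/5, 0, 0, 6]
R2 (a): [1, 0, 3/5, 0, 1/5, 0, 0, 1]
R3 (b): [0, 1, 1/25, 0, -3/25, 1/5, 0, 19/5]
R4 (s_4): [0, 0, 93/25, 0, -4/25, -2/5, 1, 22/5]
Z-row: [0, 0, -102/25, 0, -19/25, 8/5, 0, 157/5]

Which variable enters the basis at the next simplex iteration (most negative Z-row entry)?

c

Negative Z-row entries: c: -102/25, s_2: -19/25.
The most negative is -102/25 in column c, so c enters.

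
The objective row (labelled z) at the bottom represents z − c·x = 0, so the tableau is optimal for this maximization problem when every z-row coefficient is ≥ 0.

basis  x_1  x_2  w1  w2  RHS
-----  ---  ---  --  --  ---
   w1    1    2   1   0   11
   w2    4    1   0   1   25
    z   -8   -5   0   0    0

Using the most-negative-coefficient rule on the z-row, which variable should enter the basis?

Negative z-row entries: x_1: -8, x_2: -5.
The most negative is -8 in column x_1, so x_1 enters.

x_1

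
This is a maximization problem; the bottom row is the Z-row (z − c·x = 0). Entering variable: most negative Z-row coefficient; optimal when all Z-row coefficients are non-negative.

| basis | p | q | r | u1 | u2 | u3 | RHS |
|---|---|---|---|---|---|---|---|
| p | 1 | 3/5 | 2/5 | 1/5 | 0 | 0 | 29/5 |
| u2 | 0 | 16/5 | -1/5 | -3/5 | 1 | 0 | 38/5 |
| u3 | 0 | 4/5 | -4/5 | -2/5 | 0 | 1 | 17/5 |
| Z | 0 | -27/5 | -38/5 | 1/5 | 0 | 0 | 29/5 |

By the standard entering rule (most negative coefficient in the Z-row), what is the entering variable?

Negative Z-row entries: q: -27/5, r: -38/5.
The most negative is -38/5 in column r, so r enters.

r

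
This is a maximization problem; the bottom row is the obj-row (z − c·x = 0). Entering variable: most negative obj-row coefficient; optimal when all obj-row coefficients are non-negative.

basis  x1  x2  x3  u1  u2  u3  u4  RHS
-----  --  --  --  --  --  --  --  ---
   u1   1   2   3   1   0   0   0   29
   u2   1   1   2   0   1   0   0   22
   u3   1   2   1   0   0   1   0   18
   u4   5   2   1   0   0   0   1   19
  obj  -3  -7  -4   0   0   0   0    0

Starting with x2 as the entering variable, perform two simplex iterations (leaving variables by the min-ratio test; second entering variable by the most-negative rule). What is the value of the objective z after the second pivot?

263/4

Ratio test on column x2 — row 1: 29/2 = 29/2; row 2: 22/1 = 22; row 3: 18/2 = 9; row 4: 19/2 = 19/2. Minimum is 9 at row 3 (u3 leaves); pivot element 2.
Pivot on row 3; the obj-row RHS becomes 0 − (-7)·9 = 63.
Next entering variable (most negative obj-row entry -1/2): x3.
Ratio test on column x3 — row 1: 11/2 = 11/2; row 2: 13/(3/2) = 26/3; row 3: 9/(1/2) = 18; row 4: entry 0 ≤ 0. Minimum is 11/2 at row 1 (u1 leaves); pivot element 2.
After the second pivot the obj-row RHS is 63 − (-1/2)·(11/2) = 263/4.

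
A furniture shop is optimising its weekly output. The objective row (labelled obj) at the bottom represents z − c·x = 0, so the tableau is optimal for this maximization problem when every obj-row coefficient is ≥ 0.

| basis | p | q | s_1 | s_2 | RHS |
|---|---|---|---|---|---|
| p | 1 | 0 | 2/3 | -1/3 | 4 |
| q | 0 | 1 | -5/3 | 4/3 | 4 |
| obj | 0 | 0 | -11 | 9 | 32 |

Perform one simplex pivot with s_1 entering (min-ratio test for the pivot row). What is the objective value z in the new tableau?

98

Ratio test on column s_1 — row 1: 4/(2/3) = 6; row 2: entry -5/3 ≤ 0. Minimum is 6 at row 1 (p leaves); pivot element 2/3.
Pivot on row 1; the obj-row RHS becomes 32 − (-11)·6 = 98.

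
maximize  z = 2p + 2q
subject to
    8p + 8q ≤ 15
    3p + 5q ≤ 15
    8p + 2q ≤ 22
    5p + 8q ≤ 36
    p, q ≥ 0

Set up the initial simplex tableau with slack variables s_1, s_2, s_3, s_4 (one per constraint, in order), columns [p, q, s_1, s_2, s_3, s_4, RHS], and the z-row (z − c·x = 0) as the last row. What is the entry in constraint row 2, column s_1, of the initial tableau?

Slack s_1 belongs to constraint 1; its column is the unit vector e_1, so the entry in row 2 is 0.

0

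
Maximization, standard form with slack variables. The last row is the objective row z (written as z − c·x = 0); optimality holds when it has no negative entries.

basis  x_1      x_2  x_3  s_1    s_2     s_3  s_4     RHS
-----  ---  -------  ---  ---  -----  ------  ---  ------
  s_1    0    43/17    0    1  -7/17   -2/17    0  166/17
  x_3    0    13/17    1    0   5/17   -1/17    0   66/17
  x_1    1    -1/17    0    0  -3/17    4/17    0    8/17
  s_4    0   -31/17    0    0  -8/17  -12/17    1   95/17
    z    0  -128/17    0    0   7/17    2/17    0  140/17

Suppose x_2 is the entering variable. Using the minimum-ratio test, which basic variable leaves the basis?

Column x_2 entries and ratios — s_1: (166/17)/(43/17) = 166/43; x_3: (66/17)/(13/17) = 66/13; x_1: -1/17 ≤ 0, skip; s_4: -31/17 ≤ 0, skip.
Smallest ratio is 166/43 in the row of s_1, so s_1 leaves.

s_1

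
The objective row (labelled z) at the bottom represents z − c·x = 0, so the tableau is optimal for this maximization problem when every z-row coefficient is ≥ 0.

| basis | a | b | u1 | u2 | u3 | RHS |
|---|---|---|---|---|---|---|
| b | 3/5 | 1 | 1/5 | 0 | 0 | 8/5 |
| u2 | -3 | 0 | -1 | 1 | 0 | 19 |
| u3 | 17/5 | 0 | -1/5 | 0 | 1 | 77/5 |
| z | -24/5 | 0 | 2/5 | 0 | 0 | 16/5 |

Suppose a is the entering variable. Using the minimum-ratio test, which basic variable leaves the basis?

b

Column a entries and ratios — b: (8/5)/(3/5) = 8/3; u2: -3 ≤ 0, skip; u3: (77/5)/(17/5) = 77/17.
Smallest ratio is 8/3 in the row of b, so b leaves.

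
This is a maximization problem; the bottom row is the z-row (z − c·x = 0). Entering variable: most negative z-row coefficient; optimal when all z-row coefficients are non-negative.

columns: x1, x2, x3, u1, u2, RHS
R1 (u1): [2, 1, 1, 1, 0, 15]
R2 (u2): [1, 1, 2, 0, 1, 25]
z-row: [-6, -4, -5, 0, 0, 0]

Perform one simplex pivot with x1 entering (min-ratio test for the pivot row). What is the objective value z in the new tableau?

Ratio test on column x1 — row 1: 15/2 = 15/2; row 2: 25/1 = 25. Minimum is 15/2 at row 1 (u1 leaves); pivot element 2.
Pivot on row 1; the z-row RHS becomes 0 − (-6)·(15/2) = 45.

45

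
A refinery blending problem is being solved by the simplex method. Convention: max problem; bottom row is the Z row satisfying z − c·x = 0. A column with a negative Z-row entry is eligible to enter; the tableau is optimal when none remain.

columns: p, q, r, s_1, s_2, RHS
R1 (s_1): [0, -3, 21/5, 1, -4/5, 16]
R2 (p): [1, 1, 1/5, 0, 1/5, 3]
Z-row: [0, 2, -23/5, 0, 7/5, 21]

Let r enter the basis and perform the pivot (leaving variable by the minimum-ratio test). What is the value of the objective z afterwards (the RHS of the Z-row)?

Ratio test on column r — row 1: 16/(21/5) = 80/21; row 2: 3/(1/5) = 15. Minimum is 80/21 at row 1 (s_1 leaves); pivot element 21/5.
Pivot on row 1; the Z-row RHS becomes 21 − (-23/5)·(80/21) = 809/21.

809/21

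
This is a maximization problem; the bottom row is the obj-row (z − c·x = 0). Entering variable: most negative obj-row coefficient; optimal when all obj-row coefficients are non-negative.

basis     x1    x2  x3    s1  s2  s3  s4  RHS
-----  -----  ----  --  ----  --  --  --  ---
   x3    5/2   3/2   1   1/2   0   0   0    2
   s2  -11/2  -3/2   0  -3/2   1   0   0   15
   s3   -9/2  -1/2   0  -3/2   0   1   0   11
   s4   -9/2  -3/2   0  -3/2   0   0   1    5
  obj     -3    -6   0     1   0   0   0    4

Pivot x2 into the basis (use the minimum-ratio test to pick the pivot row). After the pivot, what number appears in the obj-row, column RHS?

Ratio test on column x2 — row 1: 2/(3/2) = 4/3; row 2: entry -3/2 ≤ 0; row 3: entry -1/2 ≤ 0; row 4: entry -3/2 ≤ 0. Minimum is 4/3 at row 1 (x3 leaves); pivot element 3/2.
Divide row 1 by 3/2; eliminate column x2 from the other rows.
obj-row update in column RHS: 4 − (-6)·(4/3) = 12.

12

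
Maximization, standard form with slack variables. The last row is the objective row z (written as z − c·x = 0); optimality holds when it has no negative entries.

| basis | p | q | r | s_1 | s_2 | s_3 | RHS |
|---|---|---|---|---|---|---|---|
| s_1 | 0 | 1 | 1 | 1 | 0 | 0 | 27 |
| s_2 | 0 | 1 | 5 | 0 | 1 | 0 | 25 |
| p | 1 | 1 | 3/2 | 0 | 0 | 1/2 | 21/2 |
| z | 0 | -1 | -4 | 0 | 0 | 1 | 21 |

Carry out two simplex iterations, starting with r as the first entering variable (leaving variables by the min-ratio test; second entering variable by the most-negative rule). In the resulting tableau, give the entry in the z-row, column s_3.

Ratio test on column r — row 1: 27/1 = 27; row 2: 25/5 = 5; row 3: (21/2)/(3/2) = 7. Minimum is 5 at row 2 (s_2 leaves); pivot element 5.
Divide row 2 by 5; eliminate column r from the other rows.
Second iteration: most negative z-row entry is -1/5 in column q, so q enters.
Ratio test on column q — row 1: 22/(4/5) = 55/2; row 2: 5/(1/5) = 25; row 3: 3/(7/10) = 30/7. Minimum is 30/7 at row 3 (p leaves); pivot element 7/10.
Divide row 3 by 7/10; eliminate column q from the other rows.
After both pivots, the entry at the z-row, column s_3 is 8/7.

8/7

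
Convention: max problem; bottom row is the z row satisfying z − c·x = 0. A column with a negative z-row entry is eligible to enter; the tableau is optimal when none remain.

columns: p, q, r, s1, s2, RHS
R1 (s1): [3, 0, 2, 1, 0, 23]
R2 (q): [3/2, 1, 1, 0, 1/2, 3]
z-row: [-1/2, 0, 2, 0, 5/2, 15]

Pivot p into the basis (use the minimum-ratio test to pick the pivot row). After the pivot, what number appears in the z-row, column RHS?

Ratio test on column p — row 1: 23/3 = 23/3; row 2: 3/(3/2) = 2. Minimum is 2 at row 2 (q leaves); pivot element 3/2.
Divide row 2 by 3/2; eliminate column p from the other rows.
z-row update in column RHS: 15 − (-1/2)·2 = 16.

16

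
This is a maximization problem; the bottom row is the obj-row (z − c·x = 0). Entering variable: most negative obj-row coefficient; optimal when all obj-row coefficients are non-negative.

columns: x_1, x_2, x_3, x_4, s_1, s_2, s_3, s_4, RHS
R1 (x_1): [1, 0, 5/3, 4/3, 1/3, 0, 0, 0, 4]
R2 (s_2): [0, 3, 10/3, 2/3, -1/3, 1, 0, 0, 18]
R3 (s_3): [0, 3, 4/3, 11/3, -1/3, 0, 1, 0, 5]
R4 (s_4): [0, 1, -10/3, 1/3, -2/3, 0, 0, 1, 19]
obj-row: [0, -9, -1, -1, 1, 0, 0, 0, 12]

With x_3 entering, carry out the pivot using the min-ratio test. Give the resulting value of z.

Ratio test on column x_3 — row 1: 4/(5/3) = 12/5; row 2: 18/(10/3) = 27/5; row 3: 5/(4/3) = 15/4; row 4: entry -10/3 ≤ 0. Minimum is 12/5 at row 1 (x_1 leaves); pivot element 5/3.
Pivot on row 1; the obj-row RHS becomes 12 − (-1)·(12/5) = 72/5.

72/5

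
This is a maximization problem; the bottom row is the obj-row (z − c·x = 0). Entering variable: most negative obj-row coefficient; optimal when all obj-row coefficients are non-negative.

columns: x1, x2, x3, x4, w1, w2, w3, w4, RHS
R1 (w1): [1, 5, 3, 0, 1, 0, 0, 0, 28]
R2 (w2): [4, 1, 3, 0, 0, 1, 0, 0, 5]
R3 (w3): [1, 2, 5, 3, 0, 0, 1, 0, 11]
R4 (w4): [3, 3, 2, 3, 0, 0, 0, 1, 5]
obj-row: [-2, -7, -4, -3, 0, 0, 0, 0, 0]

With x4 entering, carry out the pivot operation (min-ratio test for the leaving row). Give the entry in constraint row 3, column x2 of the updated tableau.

Ratio test on column x4 — row 1: entry 0 ≤ 0; row 2: entry 0 ≤ 0; row 3: 11/3 = 11/3; row 4: 5/3 = 5/3. Minimum is 5/3 at row 4 (w4 leaves); pivot element 3.
Divide row 4 by 3; eliminate column x4 from the other rows.
Row 3 update in column x2: 2 − 3·1 = -1.

-1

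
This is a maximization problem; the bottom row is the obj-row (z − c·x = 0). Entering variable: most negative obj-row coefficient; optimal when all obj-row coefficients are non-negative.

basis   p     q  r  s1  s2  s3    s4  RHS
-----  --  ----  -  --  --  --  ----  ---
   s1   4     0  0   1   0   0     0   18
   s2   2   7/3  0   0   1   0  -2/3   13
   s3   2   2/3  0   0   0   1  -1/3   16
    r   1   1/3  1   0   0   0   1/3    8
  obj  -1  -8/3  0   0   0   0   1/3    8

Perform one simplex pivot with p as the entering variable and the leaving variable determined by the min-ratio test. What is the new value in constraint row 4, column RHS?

Ratio test on column p — row 1: 18/4 = 9/2; row 2: 13/2 = 13/2; row 3: 16/2 = 8; row 4: 8/1 = 8. Minimum is 9/2 at row 1 (s1 leaves); pivot element 4.
Divide row 1 by 4; eliminate column p from the other rows.
Row 4 update in column RHS: 8 − 1·(9/2) = 7/2.

7/2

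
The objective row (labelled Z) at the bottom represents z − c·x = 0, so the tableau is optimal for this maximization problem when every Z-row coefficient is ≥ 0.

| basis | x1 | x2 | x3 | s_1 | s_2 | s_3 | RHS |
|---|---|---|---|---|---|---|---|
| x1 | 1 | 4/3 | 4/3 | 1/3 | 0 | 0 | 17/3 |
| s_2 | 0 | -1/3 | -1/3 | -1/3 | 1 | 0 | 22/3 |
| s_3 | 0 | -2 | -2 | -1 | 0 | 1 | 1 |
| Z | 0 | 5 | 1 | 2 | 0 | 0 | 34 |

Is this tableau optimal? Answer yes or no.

Every Z-row coefficient is ≥ 0, so the tableau is optimal.

yes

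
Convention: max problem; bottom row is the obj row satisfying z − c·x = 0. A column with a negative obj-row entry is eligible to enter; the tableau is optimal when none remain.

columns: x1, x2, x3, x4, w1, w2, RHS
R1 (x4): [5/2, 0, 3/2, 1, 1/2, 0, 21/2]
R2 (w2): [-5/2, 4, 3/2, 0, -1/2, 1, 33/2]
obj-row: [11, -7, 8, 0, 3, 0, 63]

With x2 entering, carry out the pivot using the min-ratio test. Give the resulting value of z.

Ratio test on column x2 — row 1: entry 0 ≤ 0; row 2: (33/2)/4 = 33/8. Minimum is 33/8 at row 2 (w2 leaves); pivot element 4.
Pivot on row 2; the obj-row RHS becomes 63 − (-7)·(33/8) = 735/8.

735/8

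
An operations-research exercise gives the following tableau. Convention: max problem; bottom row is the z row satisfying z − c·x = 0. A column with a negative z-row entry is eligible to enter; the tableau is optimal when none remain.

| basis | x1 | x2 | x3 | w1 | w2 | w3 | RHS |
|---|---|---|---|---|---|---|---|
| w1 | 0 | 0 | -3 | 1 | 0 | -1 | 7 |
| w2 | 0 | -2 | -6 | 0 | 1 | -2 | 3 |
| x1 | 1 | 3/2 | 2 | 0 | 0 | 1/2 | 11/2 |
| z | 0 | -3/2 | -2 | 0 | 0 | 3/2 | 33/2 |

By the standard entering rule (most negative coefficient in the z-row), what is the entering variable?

Negative z-row entries: x2: -3/2, x3: -2.
The most negative is -2 in column x3, so x3 enters.

x3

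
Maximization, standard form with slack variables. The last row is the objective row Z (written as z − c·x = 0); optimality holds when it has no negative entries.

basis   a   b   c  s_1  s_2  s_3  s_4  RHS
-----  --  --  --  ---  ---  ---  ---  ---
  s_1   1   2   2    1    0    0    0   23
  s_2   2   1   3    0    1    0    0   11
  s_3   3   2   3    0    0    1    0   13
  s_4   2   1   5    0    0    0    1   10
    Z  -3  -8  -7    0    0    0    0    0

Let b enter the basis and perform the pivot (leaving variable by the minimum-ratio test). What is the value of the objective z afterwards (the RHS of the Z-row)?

Ratio test on column b — row 1: 23/2 = 23/2; row 2: 11/1 = 11; row 3: 13/2 = 13/2; row 4: 10/1 = 10. Minimum is 13/2 at row 3 (s_3 leaves); pivot element 2.
Pivot on row 3; the Z-row RHS becomes 0 − (-8)·(13/2) = 52.

52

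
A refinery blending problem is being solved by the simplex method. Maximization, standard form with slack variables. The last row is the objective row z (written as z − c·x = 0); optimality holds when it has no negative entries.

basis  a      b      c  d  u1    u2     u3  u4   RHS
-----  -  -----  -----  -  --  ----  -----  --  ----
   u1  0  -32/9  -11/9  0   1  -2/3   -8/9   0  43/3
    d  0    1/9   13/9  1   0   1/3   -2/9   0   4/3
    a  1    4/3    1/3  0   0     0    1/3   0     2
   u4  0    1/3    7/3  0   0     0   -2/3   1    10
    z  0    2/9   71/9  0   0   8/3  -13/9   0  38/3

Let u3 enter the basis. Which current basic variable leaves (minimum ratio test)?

Column u3 entries and ratios — u1: -8/9 ≤ 0, skip; d: -2/9 ≤ 0, skip; a: 2/(1/3) = 6; u4: -2/3 ≤ 0, skip.
Smallest ratio is 6 in the row of a, so a leaves.

a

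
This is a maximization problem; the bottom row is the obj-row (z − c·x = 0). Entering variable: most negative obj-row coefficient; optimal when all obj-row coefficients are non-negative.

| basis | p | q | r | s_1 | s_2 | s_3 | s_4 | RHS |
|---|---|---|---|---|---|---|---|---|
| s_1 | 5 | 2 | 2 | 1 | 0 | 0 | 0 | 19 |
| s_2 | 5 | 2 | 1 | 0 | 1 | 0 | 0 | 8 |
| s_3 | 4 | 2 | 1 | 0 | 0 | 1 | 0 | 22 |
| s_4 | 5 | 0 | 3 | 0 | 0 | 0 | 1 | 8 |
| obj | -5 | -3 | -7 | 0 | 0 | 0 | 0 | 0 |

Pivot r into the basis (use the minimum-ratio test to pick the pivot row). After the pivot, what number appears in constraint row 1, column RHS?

41/3

Ratio test on column r — row 1: 19/2 = 19/2; row 2: 8/1 = 8; row 3: 22/1 = 22; row 4: 8/3 = 8/3. Minimum is 8/3 at row 4 (s_4 leaves); pivot element 3.
Divide row 4 by 3; eliminate column r from the other rows.
Row 1 update in column RHS: 19 − 2·(8/3) = 41/3.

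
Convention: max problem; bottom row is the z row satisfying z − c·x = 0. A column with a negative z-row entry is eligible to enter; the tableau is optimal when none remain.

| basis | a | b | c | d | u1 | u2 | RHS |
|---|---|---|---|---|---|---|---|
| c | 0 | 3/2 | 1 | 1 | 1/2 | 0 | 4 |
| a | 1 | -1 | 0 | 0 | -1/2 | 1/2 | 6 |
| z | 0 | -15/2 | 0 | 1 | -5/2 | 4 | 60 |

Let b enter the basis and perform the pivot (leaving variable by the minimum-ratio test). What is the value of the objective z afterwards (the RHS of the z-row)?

Ratio test on column b — row 1: 4/(3/2) = 8/3; row 2: entry -1 ≤ 0. Minimum is 8/3 at row 1 (c leaves); pivot element 3/2.
Pivot on row 1; the z-row RHS becomes 60 − (-15/2)·(8/3) = 80.

80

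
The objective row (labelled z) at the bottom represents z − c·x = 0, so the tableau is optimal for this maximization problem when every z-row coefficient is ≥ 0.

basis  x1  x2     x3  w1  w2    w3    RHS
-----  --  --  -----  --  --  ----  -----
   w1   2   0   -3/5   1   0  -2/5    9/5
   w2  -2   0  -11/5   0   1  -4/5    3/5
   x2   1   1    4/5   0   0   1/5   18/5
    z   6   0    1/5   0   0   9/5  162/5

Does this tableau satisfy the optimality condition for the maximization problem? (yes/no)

Every z-row coefficient is ≥ 0, so the tableau is optimal.

yes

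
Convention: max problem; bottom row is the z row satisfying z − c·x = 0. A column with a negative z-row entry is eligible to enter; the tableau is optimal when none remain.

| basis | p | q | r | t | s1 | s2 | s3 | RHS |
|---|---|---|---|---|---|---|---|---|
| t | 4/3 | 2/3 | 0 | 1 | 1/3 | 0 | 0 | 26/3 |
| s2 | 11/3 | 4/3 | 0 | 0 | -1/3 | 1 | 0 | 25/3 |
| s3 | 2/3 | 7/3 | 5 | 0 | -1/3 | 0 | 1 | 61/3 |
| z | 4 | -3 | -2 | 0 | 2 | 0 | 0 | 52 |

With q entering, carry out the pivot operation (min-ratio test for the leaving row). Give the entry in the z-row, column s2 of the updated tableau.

9/4

Ratio test on column q — row 1: (26/3)/(2/3) = 13; row 2: (25/3)/(4/3) = 25/4; row 3: (61/3)/(7/3) = 61/7. Minimum is 25/4 at row 2 (s2 leaves); pivot element 4/3.
Divide row 2 by 4/3; eliminate column q from the other rows.
z-row update in column s2: 0 − (-3)·(3/4) = 9/4.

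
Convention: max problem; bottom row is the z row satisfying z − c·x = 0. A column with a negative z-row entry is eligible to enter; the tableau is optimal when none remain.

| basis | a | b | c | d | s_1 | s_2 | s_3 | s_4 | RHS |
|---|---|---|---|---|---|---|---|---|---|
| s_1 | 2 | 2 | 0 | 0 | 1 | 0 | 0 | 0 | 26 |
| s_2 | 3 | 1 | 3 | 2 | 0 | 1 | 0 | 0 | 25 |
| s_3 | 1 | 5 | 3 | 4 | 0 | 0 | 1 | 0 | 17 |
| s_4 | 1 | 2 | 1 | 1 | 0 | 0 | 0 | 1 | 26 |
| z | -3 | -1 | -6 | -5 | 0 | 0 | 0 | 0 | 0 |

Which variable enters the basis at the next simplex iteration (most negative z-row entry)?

Negative z-row entries: a: -3, b: -1, c: -6, d: -5.
The most negative is -6 in column c, so c enters.

c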